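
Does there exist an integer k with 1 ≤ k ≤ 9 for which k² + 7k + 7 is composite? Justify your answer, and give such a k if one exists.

At k = 7: 7² + 7·7 + 7 = 105 = 3·35, which is composite.

k = 7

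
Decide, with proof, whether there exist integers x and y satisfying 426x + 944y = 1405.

There are no such integers.

Any value of 426x + 944y is a multiple of gcd(426, 944) = 2.
But 1405 = 2·702 + 1, so 2 ∤ 1405.
Hence no integers x, y satisfy the equation.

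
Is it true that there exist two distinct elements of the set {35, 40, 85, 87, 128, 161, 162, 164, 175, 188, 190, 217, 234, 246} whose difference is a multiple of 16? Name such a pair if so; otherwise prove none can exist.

No, no such pair exists.

Residues mod 16: 35↦3, 40↦8, 85↦5, 87↦7, 128↦0, 161↦1, 162↦2, 164↦4, 175↦15, 188↦12, 190↦14, 217↦9, 234↦10, 246↦6.
All 14 residues are distinct, so no two elements differ by a multiple of 16.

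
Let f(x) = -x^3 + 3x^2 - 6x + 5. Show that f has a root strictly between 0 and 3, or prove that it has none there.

f(0) = 5 and f(3) = -13, which have opposite signs.
As a polynomial, f is continuous on every closed interval.
By the Intermediate Value Theorem, f takes the value 0 somewhere in the open interval.

Such a root exists.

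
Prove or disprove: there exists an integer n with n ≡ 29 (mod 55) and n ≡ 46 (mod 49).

n = 634

Since 55 and 49 share no common factor, CRT says the pair of congruences has a solution (unique mod 2695).
Any solution of the first congruence is n = 29 + 55t; substituting into the second, 55t ≡ 46 − 29 ≡ 17 (mod 49).
55 ≡ 6 (mod 49), so this reads 6t ≡ 17 (mod 49). Note 6·41 = 246 ≡ 1 (mod 49) (as 246 − 1 = 5·49), so 6⁻¹ ≡ 41.
Multiplying by 41: t ≡ 41·17 = 697 ≡ 11 (mod 49).
With t = 11: n = 29 + 55·11 = 634.
Verify: 634 = 11·55 + 29 and 634 = 12·49 + 46. ✓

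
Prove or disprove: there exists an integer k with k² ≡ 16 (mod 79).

Take k = 4. Then 4² = 16, and since 0 ≤ 16 < 79 this is already reduced: 4² ≡ 16 (mod 79).

k = 4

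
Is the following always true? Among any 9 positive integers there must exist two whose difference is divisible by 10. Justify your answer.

No, the set {13, 14, 15, 16, 17, 18, 19, 20, 21} is a counterexample.

Consider the 9 integers 13, 14, …, 21. They lie in distinct residue classes modulo 10, since 9 ≤ 10.
No two share a residue, so no pair has difference divisible by 10; the claim fails for this set.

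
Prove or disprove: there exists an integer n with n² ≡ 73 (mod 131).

No such integer exists.

Apply Euler's criterion with the prime 131: 73 is a quadratic residue iff 73^65 ≡ 1 (mod 131), and a non-residue iff it is ≡ −1.
Repeated squaring mod 131: 73^2 = 5329 ≡ 89; 73^4 ≡ 89² = 7921 ≡ 61; 73^8 ≡ 61² = 3721 ≡ 53; 73^16 ≡ 53² = 2809 ≡ 58; 73^32 ≡ 58² = 3364 ≡ 89; 73^64 ≡ 89² = 7921 ≡ 61.
Since 65 = 64 + 1, 73^65 ≡ 61 · 73; multiplying out mod 131: 61·73 = 4453 ≡ 130. Thus 73^65 ≡ 130 ≡ −1 (mod 131).
The value −1 means 73 is a non-residue modulo 131, so n² ≡ 73 (mod 131) is impossible.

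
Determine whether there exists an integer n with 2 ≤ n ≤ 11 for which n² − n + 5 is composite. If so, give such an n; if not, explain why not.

n = 11

At n = 11: 11² − 11 + 5 = 115 = 5·23, which is composite.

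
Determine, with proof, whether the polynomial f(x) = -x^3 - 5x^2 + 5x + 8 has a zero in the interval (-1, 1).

f(-1) = -1 and f(1) = 7, which have opposite signs.
Since f is a polynomial it is continuous on [-1, 1].
By the Intermediate Value Theorem, f takes the value 0 somewhere in the open interval.

Such a root exists.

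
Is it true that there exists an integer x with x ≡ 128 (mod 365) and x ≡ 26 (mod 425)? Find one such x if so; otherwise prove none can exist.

Both moduli are multiples of 5 = gcd(365, 425), so any solution would satisfy x ≡ 128 and x ≡ 26 modulo 5 simultaneously.
But 128 mod 5 = 3 while 26 mod 5 = 1, a contradiction.
Therefore no such x exists.

No, no such integer exists.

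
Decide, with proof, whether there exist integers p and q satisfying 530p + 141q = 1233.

p = 84, q = -307

530 and 141 are coprime, so 530p + 141q ranges over all of ℤ.
Euclidean algorithm: 530 = 3·141 + 107, 141 = 1·107 + 34, 107 = 3·34 + 5, 34 = 6·5 + 4, 5 = 1·4 + 1, 4 = 4·1 + 0.
Working back up the chain: 1 = 5 − 1·4 = 5 − (34 − 6·5) = −34 + 7·5 = −34 + 7·(107 − 3·34) = 7·107 − 22·34 = 7·107 − 22·(141 − 1·107) = −22·141 + 29·107 = −22·141 + 29·(530 − 3·141) = 29·530 − 109·141. So 530·29 + 141·(-109) = 1.
Multiplying through by 1233: p = 29·1233 = 35757, q = (-109)·1233 = -134397 is a solution.
Shifting by a multiple of (141, −530) keeps it a solution: p = 35757 − 253·141 = 84, q = -134397 + 253·530 = -307.
Check: 530·84 + 141·(-307) = 44520 − 43287 = 1233. ✓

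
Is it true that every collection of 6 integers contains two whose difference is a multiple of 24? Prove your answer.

No, the set {49, 50, 51, 52, 53, 54} is a counterexample.

Take the 6 consecutive integers 49, 50, …, 54: their residues mod 24 are all distinct because 6 ≤ 24.
The differences between them range over 1, …, 5, none of which is divisible by 24.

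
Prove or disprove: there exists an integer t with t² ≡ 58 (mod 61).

t = 27

t = 27 works: 27² = 729, and 729 − 58 = 671 = 11·61.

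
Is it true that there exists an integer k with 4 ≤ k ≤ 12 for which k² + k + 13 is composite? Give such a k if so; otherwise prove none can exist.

At k = 11: 11² + 11 + 13 = 145 = 5·29, which is composite.

k = 11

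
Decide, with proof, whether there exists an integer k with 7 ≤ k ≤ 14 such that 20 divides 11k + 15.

There is no such integer k in that range.

At k = 7, 11·7 + 15 = 92 ≡ 12 (mod 20), and each step in k adds 11, giving residues 12, 3, 14, 5, 16, 7, 18, 9 for k = 7, 8, …, 14.
The residue 0 does not occur, so no k in [7, 14] makes 11k + 15 a multiple of 20.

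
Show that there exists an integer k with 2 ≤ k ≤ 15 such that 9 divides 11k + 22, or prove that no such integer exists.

k = 7

For k = 2, 3, …, 6 the values 44, 55, 66, 77, 88 are not multiples of 9. k = 7 works, since 11·7 + 22 = 99 = 11·9.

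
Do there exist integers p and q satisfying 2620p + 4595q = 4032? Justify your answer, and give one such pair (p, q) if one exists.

No, no such integers exist.

Both 2620 and 4595 are divisible by gcd(2620, 4595) = 5, hence so is any combination 2620p + 4595q.
But 4032 is not a multiple of 5 (it leaves remainder 2).
Hence no integers p, q satisfy the equation.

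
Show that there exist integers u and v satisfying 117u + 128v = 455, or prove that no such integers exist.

u = 75, v = -65

117 and 128 are coprime, so 117u + 128v ranges over all of ℤ.
Euclidean algorithm: 128 = 1·117 + 11, 117 = 10·11 + 7, 11 = 1·7 + 4, 7 = 1·4 + 3, 4 = 1·3 + 1, 3 = 3·1 + 0.
Unwinding: 1 = 4 − 1·3 = 4 − (7 − 1·4) = −7 + 2·4 = −7 + 2·(11 − 1·7) = 2·11 − 3·7 = 2·11 − 3·(117 − 10·11) = −3·117 + 32·11 = −3·117 + 32·(128 − 1·117) = 32·128 − 35·117, i.e. 117·(-35) + 128·32 = 1.
Scaling by 455 gives the particular solution (u, v) = (-15925, 14560).
Shifting by a multiple of (128, −117) keeps it a solution: u = -15925 + 125·128 = 75, v = 14560 − 125·117 = -65.
Indeed 117·75 + 128·(-65) = 8775 − 8320 = 455.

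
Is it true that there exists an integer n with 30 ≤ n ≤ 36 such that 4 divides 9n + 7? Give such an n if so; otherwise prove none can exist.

n = 33 works, since 9·33 + 7 = 304 = 76·4.

n = 33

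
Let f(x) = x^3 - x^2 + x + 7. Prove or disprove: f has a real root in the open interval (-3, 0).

Such a root exists.

f(-3) = -32 and f(0) = 7, which have opposite signs.
As a polynomial, f is continuous on every closed interval.
By the Intermediate Value Theorem, f takes the value 0 somewhere in the open interval.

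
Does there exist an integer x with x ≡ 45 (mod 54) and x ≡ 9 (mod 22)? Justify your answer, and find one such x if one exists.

x = 207

gcd(54, 22) = 2. A simultaneous solution exists iff 45 ≡ 9 (mod 2); here 45 mod 2 = 1 = 9 mod 2, so it does.
Step through x = 45, 45 + 54, 45 + 2·54, …: the values 45, 99, 153, 207 reduce mod 22 to 1, 11, 21, 9. The value 207 hits 9.
Check: 207 mod 54 = 45, 207 mod 22 = 9. ✓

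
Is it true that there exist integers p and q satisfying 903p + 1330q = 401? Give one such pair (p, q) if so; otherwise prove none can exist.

Both 903 and 1330 are divisible by gcd(903, 1330) = 7, hence so is any combination 903p + 1330q.
But 401 = 7·57 + 2, so 7 ∤ 401.
So the equation is unsolvable over ℤ.

No such integers exist.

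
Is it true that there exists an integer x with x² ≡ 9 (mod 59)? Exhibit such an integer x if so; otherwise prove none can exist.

Take x = 3. Then 3² = 9, and since 0 ≤ 9 < 59 this is already reduced: 3² ≡ 9 (mod 59).

x = 3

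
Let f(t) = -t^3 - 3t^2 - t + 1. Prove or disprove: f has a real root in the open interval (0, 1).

Such a root exists.

f(0) = 1 and f(1) = -4, which have opposite signs.
f is continuous everywhere (it is a polynomial), in particular on [0, 1].
By the Intermediate Value Theorem, f takes the value 0 somewhere in the open interval.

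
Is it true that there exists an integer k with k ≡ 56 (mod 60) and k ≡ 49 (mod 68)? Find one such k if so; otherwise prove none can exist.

gcd(60, 68) = 4. If k ≡ 56 (mod 60) and k ≡ 49 (mod 68), then k ≡ 56 (mod 4) and k ≡ 49 (mod 4).
However 56 ≡ 0 and 49 ≡ 1 (mod 4), and 0 ≠ 1.
Therefore no such k exists.

There is no such integer.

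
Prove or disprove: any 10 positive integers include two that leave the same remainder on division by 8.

There are exactly 8 possible remainders on division by 8.
Placing 10 integers into 8 classes, some class receives at least two — say a and b.
That is, a and b leave the same remainder on division by 8, as claimed.

Yes, this is always true.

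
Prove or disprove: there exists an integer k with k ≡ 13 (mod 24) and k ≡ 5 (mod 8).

Here gcd(24, 8) = 8, and both 13 and 5 leave remainder 5 mod 8, so the system is consistent.
In fact k = 13 itself already satisfies 13 mod 8 = 5.
Verify: 13 = 0·24 + 13 and 13 = 1·8 + 5. ✓

k = 13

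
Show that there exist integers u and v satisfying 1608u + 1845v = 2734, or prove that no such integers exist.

No, no such integers exist.

Any value of 1608u + 1845v is a multiple of gcd(1608, 1845) = 3.
But 2734 is not a multiple of 3 (it leaves remainder 1).
So the equation is unsolvable over ℤ.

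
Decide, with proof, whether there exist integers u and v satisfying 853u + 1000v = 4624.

u = 608, v = -514

Since gcd(853, 1000) = 1, every integer is an integer combination of 853 and 1000.
Run the Euclidean algorithm on 1000 and 853: 1000 = 1·853 + 147, 853 = 5·147 + 118, 147 = 1·118 + 29, 118 = 4·29 + 2, 29 = 14·2 + 1, 2 = 2·1 + 0.
Unwinding: 1 = 29 − 14·2 = 29 − 14·(118 − 4·29) = −14·118 + 57·29 = −14·118 + 57·(147 − 1·118) = 57·147 − 71·118 = 57·147 − 71·(853 − 5·147) = −71·853 + 412·147 = −71·853 + 412·(1000 − 1·853) = 412·1000 − 483·853, i.e. 853·(-483) + 1000·412 = 1.
Multiplying through by 4624: u = (-483)·4624 = -2233392, v = 412·4624 = 1905088 is a solution.
Shifting by a multiple of (1000, −853) keeps it a solution: u = -2233392 + 2234·1000 = 608, v = 1905088 − 2234·853 = -514.
Check: 853·608 + 1000·(-514) = 518624 − 514000 = 4624. ✓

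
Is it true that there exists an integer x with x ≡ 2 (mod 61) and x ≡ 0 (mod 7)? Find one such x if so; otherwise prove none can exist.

The moduli 61 and 7 are coprime, so by the Chinese Remainder Theorem a unique solution modulo 427 exists.
Any solution of the first congruence is x = 2 + 61t; substituting into the second, 61t ≡ 0 − 2 ≡ 5 (mod 7).
61 ≡ 5 (mod 7), so this reads 5t ≡ 5 (mod 7). Since 5·3 = 15 = 2·7 + 1, the inverse of 5 mod 7 is 3.
Therefore t ≡ 3·5 = 15 ≡ 1 (mod 7).
With t = 1: x = 2 + 61·1 = 63.
Check: 63 mod 61 = 2, 63 mod 7 = 0. ✓

x = 63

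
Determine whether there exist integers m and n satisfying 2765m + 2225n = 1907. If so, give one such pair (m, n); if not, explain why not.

gcd(2765, 2225) = 5, so every integer of the form 2765m + 2225n is a multiple of 5.
But 1907 = 5·381 + 2, so 5 ∤ 1907.
Therefore 2765m + 2225n = 1907 has no solution in integers.

There are no such integers.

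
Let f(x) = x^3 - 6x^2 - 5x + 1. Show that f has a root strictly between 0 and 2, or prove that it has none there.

Such a root exists.

f(0) = 1 and f(2) = -25, which have opposite signs.
Since f is a polynomial it is continuous on [0, 2].
By the Intermediate Value Theorem f must vanish at some point of (0, 2).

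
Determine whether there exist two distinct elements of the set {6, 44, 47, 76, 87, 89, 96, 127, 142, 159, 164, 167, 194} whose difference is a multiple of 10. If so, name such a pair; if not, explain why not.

The pair (6, 76) works.

Both 6 and 76 leave remainder 6 on division by 10; their difference 70 = 7·10 is a multiple of 10.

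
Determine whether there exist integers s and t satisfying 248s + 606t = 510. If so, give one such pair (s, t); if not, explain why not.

gcd(248, 606) = 2, and 2 divides 510, so integer solutions exist.
Dividing through by 2 reduces the equation to 124s + 303t = 255.
Euclidean algorithm: 303 = 2·124 + 55, 124 = 2·55 + 14, 55 = 3·14 + 13, 14 = 1·13 + 1, 13 = 13·1 + 0.
Back-substituting, 1 = 14 − 1·13 = 14 − (55 − 3·14) = −55 + 4·14 = −55 + 4·(124 − 2·55) = 4·124 − 9·55 = 4·124 − 9·(303 − 2·124) = −9·303 + 22·124; that is, 124·22 + 303·(-9) = 1.
Multiplying through by 255: s = 22·255 = 5610, t = (-9)·255 = -2295 is a solution.
Shifting by a multiple of (303, −124) keeps it a solution: s = 5610 − 18·303 = 156, t = -2295 + 18·124 = -63.
Indeed 248·156 + 606·(-63) = 38688 − 38178 = 510.

s = 156, t = -63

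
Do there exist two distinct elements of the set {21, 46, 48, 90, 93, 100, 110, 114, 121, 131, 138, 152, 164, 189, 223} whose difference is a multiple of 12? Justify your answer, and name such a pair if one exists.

Both 21 and 93 leave remainder 9 on division by 12; their difference 72 = 6·12 is a multiple of 12.

21 and 93 are such a pair.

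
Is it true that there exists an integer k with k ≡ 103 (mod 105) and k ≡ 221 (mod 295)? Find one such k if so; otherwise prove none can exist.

Both moduli are multiples of 5 = gcd(105, 295), so any solution would satisfy k ≡ 103 and k ≡ 221 modulo 5 simultaneously.
These are incompatible: 103 − 221 = -118 is not divisible by 5.
Therefore no such k exists.

No, no such integer exists.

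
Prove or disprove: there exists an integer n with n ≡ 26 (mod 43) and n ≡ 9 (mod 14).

The moduli 43 and 14 are coprime, so by the Chinese Remainder Theorem a unique solution modulo 602 exists.
Any solution of the first congruence is n = 26 + 43t; substituting into the second, 43t ≡ 9 − 26 ≡ 11 (mod 14).
43 ≡ 1 (mod 14), so this reads 1t ≡ 11 (mod 14). So t ≡ 11 (mod 14).
With t = 11: n = 26 + 43·11 = 499.
Verify: 499 = 11·43 + 26 and 499 = 35·14 + 9. ✓

n = 499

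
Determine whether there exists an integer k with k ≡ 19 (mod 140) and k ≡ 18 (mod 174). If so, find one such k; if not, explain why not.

Both moduli are multiples of 2 = gcd(140, 174), so any solution would satisfy k ≡ 19 and k ≡ 18 modulo 2 simultaneously.
But 19 mod 2 = 1 while 18 mod 2 = 0, a contradiction.
Hence the system has no solution.

No, no such integer exists.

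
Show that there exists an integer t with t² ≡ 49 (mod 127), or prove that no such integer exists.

t = 120

Take t = 120. Then 120² = 14400 = 113·127 + 49, so 120² ≡ 49 (mod 127).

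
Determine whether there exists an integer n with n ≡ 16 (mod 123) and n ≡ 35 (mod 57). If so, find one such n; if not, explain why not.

gcd(123, 57) = 3. If n ≡ 16 (mod 123) and n ≡ 35 (mod 57), then n ≡ 16 (mod 3) and n ≡ 35 (mod 3).
But 16 mod 3 = 1 while 35 mod 3 = 2, a contradiction.
So no integer satisfies both congruences.

There is no such integer.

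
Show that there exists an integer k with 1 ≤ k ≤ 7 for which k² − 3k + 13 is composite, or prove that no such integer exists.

The values for k = 1, 2, …, 7 are 11, 11, 13, 17, 23, 31, 41, and each of these is prime.
So no value in the range makes the expression composite.

No, no such integer k in that range exists.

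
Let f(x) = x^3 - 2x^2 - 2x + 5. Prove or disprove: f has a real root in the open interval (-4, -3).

f(-4) = -83 and f(-3) = -34, both negative, so a sign-change argument is unavailable; we show f keeps this sign on the whole interval.
Shift to the endpoint -3: with x = -3 − u (0 < u < 1), one computes f(-3 − u) = -u^3 - 11u^2 - 37u - 34.
The nonzero coefficients here are all negative, so for u > 0 every term is negative (or zero), and the constant term -34 is strictly negative.
Therefore f(x) < 0 throughout (-4, -3), and f has no zero there.

No.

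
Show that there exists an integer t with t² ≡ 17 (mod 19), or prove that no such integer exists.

t = 6

t = 6 works: 6² = 36, and 36 − 17 = 19 = 1·19.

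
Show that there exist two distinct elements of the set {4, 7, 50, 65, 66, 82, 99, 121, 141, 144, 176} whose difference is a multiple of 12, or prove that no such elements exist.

There is no such pair.

Two integers differ by a multiple of 12 exactly when they have the same residue mod 12. The residues are 4↦4, 7↦7, 50↦2, 65↦5, 66↦6, 82↦10, 99↦3, 121↦1, 141↦9, 144↦0, 176↦8.
These 11 residues are pairwise different, hence no difference of two elements is divisible by 12.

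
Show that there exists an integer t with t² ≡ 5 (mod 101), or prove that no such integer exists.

Take t = 45. Then 45² = 2025 = 20·101 + 5, so 45² ≡ 5 (mod 101).

t = 45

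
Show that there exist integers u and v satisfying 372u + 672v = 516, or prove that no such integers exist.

gcd(372, 672) = 12, and 12 divides 516, so integer solutions exist.
Dividing through by 12 reduces the equation to 31u + 56v = 43.
Run the Euclidean algorithm on 56 and 31: 56 = 1·31 + 25, 31 = 1·25 + 6, 25 = 4·6 + 1, 6 = 6·1 + 0.
Working back up the chain: 1 = 25 − 4·6 = 25 − 4·(31 − 1·25) = −4·31 + 5·25 = −4·31 + 5·(56 − 1·31) = 5·56 − 9·31. So 31·(-9) + 56·5 = 1.
Times 43: 31·(-387) + 56·215 = 43, so (-387, 215) solves it.
Adding 7·56 to u and subtracting 7·31 from v gives the tidier solution (5, -2).
Indeed 372·5 + 672·(-2) = 1860 − 1344 = 516.

u = 5, v = -2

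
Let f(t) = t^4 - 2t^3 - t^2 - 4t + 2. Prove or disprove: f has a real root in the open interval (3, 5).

f has no root in that interval.

f(3) = 8 and f(5) = 332, both positive, so a sign-change argument is unavailable; we show f keeps this sign on the whole interval.
Substitute t = 3 + u, where 0 < u < 2 on the interval. Expanding, f(3 + u) = u^4 + 10u^3 + 35u^2 + 44u + 8.
The nonzero coefficients here are all positive, so for u > 0 every term is positive (or zero), and the constant term 8 is strictly positive.
So f is strictly positive on (3, 5); no root exists in the interval.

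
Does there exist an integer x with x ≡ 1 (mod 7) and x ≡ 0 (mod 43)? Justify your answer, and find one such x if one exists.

x = 43

gcd(7, 43) = 1, so the Chinese Remainder Theorem guarantees exactly one residue class mod 301 satisfying both.
Any solution of the first congruence is x = 1 + 7t; substituting into the second, 7t ≡ 0 − 1 ≡ 42 (mod 43).
Note 7·37 = 259 ≡ 1 (mod 43) (as 259 − 1 = 6·43), so 7⁻¹ ≡ 37.
Multiplying by 37: t ≡ 37·42 = 1554 ≡ 6 (mod 43).
With t = 6: x = 1 + 7·6 = 43.
Check: 43 mod 7 = 1, 43 mod 43 = 0. ✓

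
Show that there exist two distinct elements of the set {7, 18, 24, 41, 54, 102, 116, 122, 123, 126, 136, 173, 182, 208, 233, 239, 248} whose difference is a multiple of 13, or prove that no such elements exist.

18 mod 13 = 5 and 122 mod 13 = 5, so 122 − 18 = 104 = 8·13.

18 and 122 are such a pair.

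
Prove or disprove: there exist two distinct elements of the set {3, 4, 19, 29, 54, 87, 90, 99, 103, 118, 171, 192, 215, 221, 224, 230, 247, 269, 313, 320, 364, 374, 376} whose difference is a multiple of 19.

Yes: 3 and 269.

Both 3 and 269 leave remainder 3 on division by 19; their difference 266 = 14·19 is a multiple of 19.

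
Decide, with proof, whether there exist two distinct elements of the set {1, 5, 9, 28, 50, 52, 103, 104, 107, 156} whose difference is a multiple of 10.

Residues mod 10: 1↦1, 5↦5, 9↦9, 28↦8, 50↦0, 52↦2, 103↦3, 104↦4, 107↦7, 156↦6.
These 10 residues are pairwise different, hence no difference of two elements is divisible by 10.

No such pair exists.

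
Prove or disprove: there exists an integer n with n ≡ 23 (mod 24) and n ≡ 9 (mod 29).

The moduli 24 and 29 are coprime, so by the Chinese Remainder Theorem a unique solution modulo 696 exists.
Write n = 23 + 24t and require 23 + 24t ≡ 9 (mod 29), i.e. 24t ≡ 15 (mod 29).
Invert 24 mod 29 by the Euclidean algorithm: 29 = 1·24 + 5, 24 = 4·5 + 4, 5 = 1·4 + 1, 4 = 4·1 + 0; back-substituting, 1 = 5 − 1·4 = 5 − (24 − 4·5) = −24 + 5·5 = −24 + 5·(29 − 1·24) = 5·29 − 6·24. Hence 24·(-6) ≡ 1, so 24⁻¹ ≡ -6 ≡ 23 (mod 29).
Multiplying by 23: t ≡ 23·15 = 345 ≡ 26 (mod 29).
Taking t = 26 gives n = 23 + 24·26 = 647.
Verify: 647 = 26·24 + 23 and 647 = 22·29 + 9. ✓

n = 647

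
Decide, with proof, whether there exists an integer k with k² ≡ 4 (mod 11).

k = 2

Take k = 2. Then 2² = 4, and since 0 ≤ 4 < 11 this is already reduced: 2² ≡ 4 (mod 11).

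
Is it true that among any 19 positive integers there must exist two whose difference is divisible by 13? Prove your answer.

Yes.

Each integer lies in one of the 13 residue classes modulo 13.
With 19 integers and only 13 classes, the pigeonhole principle forces two of them, say a and b, into the same class.
Their difference a − b is then a multiple of 13.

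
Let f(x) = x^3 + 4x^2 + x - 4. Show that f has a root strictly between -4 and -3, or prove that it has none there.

f(-4) = -8 and f(-3) = 2, which have opposite signs.
As a polynomial, f is continuous on every closed interval.
By the Intermediate Value Theorem, f takes the value 0 somewhere in the open interval.

Yes, f has a root in the interval.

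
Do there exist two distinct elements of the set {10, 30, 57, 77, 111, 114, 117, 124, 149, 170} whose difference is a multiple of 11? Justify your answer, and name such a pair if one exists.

No, no such pair exists.

Reduce each element modulo 11: 10↦10, 30↦8, 57↦2, 77↦0, 111↦1, 114↦4, 117↦7, 124↦3, 149↦6, 170↦5.
These 10 residues are pairwise different, hence no difference of two elements is divisible by 11.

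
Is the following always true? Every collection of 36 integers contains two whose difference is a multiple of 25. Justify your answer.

There are exactly 25 possible remainders on division by 25.
With 36 integers and only 25 classes, the pigeonhole principle forces two of them, say a and b, into the same class.
Then a ≡ b (mod 25), i.e. 25 ∣ (a − b).

True.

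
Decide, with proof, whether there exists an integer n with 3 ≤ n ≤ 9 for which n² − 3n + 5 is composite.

At n = 5: 5² − 3·5 + 5 = 15 = 3·5, which is composite.

n = 5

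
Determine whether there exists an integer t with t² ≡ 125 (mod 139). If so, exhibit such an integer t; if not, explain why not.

Take t = 79. Then 79² = 6241 = 44·139 + 125, so 79² ≡ 125 (mod 139).

t = 79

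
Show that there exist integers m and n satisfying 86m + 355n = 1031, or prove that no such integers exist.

86 and 355 are coprime, so 86m + 355n ranges over all of ℤ.
Dividing repeatedly: 355 = 4·86 + 11, 86 = 7·11 + 9, 11 = 1·9 + 2, 9 = 4·2 + 1, 2 = 2·1 + 0.
Back-substituting, 1 = 9 − 4·2 = 9 − 4·(11 − 1·9) = −4·11 + 5·9 = −4·11 + 5·(86 − 7·11) = 5·86 − 39·11 = 5·86 − 39·(355 − 4·86) = −39·355 + 161·86; that is, 86·161 + 355·(-39) = 1.
Scaling by 1031 gives the particular solution (m, n) = (165991, -40209).
Subtracting 467·355 from m and adding 467·86 to n gives the tidier solution (206, -47).
Indeed 86·206 + 355·(-47) = 17716 − 16685 = 1031.

m = 206, n = -47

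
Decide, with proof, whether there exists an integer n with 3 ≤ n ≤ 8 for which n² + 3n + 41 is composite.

n = 8

At n = 8: 8² + 3·8 + 41 = 129 = 3·43, which is composite.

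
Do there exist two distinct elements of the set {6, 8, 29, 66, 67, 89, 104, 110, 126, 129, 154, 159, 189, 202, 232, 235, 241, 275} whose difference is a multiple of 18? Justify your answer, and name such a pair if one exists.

Two integers differ by a multiple of 18 exactly when they have the same residue mod 18. The residues are 6↦6, 8↦8, 29↦11, 66↦12, 67↦13, 89↦17, 104↦14, 110↦2, 126↦0, 129↦3, 154↦10, 159↦15, 189↦9, 202↦4, 232↦16, 235↦1, 241↦7, 275↦5.
These 18 residues are pairwise different, hence no difference of two elements is divisible by 18.

No, no such pair exists.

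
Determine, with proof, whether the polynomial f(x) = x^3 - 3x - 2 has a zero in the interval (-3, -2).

f has no root in that interval.

f(-3) = -20 and f(-2) = -4, both negative, so a sign-change argument is unavailable; we show f keeps this sign on the whole interval.
Shift to the endpoint -2: with x = -2 − u (0 < u < 1), one computes f(-2 − u) = -u^3 - 6u^2 - 9u - 4.
The nonzero coefficients here are all negative, so for u > 0 every term is negative (or zero), and the constant term -4 is strictly negative.
Therefore f(x) < 0 throughout (-3, -2), and f has no zero there.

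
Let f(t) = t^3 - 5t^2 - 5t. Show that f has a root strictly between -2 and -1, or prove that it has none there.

No such root exists.

The endpoint values f(-2) = -18 and f(-1) = -1 are both negative. Claim: f(t) < 0 for every t in (-2, -1).
Substitute t = -1 − u, where 0 < u < 1 on the interval. Expanding, f(-1 − u) = -u^3 - 8u^2 - 8u - 1.
All 4 nonzero coefficients of this polynomial in u are negative; hence for u > 0 the value is a sum of negative terms (the constant -1 among them).
Therefore f(t) < 0 throughout (-2, -1), and f has no zero there.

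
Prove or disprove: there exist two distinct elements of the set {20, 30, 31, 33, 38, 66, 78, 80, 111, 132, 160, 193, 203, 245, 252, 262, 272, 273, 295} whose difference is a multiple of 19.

Reduce each element modulo 19: 20↦1, 30↦11, 31↦12, 33↦14, 38↦0, 66↦9, 78↦2, 80↦4, 111↦16, 132↦18, 160↦8, 193↦3, 203↦13, 245↦17, 252↦5, 262↦15, 272↦6, 273↦7, 295↦10.
These 19 residues are pairwise different, hence no difference of two elements is divisible by 19.

There is no such pair.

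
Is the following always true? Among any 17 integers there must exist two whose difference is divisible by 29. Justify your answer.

Take the 17 consecutive integers 48, 49, …, 64: their residues mod 29 are all distinct because 17 ≤ 29.
Any two of them differ by at most 16 < 29 and by at least 1, so no difference is a multiple of 29.

No; for instance {48, 49, 50, 51, 52, 53, 54, 55, 56, 57, 58, 59, 60, 61, 62, 63, 64} is a counterexample.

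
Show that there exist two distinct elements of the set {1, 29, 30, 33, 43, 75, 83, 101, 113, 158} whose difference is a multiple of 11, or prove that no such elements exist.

There is no such pair.

Reduce each element modulo 11: 1↦1, 29↦7, 30↦8, 33↦0, 43↦10, 75↦9, 83↦6, 101↦2, 113↦3, 158↦4.
These 10 residues are pairwise different, hence no difference of two elements is divisible by 11.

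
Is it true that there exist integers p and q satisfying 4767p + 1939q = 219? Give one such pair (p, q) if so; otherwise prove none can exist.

No such integers exist.

gcd(4767, 1939) = 7, so every integer of the form 4767p + 1939q is a multiple of 7.
But 219 = 7·31 + 2, so 7 ∤ 219.
Hence no integers p, q satisfy the equation.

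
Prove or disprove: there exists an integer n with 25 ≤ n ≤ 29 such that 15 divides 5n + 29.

No, no such integer n in that range exists.

The values of 5n + 29 for n = 25, 26, …, 29 are 154, 159, 164, 169, 174; reduced mod 15 these are 4, 9, 14, 4, 9.
Since 0 is absent from this list, 15 ∤ 5n + 29 for every n with 25 ≤ n ≤ 29.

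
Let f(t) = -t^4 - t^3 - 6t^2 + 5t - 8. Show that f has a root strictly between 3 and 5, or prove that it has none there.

No.

f(3) = -155 and f(5) = -883, both negative, so a sign-change argument is unavailable; we show f keeps this sign on the whole interval.
Shift to the endpoint 3: with t = 3 + u (0 < u < 2), one computes f(3 + u) = -u^4 - 13u^3 - 69u^2 - 166u - 155.
All 5 nonzero coefficients of this polynomial in u are negative; hence for u > 0 the value is a sum of negative terms (the constant -155 among them).
So f is strictly negative on (3, 5); no root exists in the interval.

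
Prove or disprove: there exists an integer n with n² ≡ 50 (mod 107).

No such integer exists.

107 is prime, so by Euler's criterion 50 is a square mod 107 iff 50^((107−1)/2) = 50^53 ≡ 1 (mod 107).
Squaring successively (mod 107): 50^2 = 2500 ≡ 39; 50^4 ≡ 39² = 1521 ≡ 23; 50^8 ≡ 23² = 529 ≡ 101; 50^16 ≡ 101² = 10201 ≡ 36; 50^32 ≡ 36² = 1296 ≡ 12.
Since 53 = 32 + 16 + 4 + 1, 50^53 ≡ 12 · 36 · 23 · 50; multiplying out mod 107: 12·36 = 432 ≡ 4, then 4·23 = 92 ≡ 92, then 92·50 = 4600 ≡ 106. Thus 50^53 ≡ 106 ≡ −1 (mod 107).
The value −1 means 50 is a non-residue modulo 107, so n² ≡ 50 (mod 107) is impossible.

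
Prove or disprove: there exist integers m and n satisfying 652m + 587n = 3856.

Since gcd(652, 587) = 1, every integer is an integer combination of 652 and 587.
Run the Euclidean algorithm on 652 and 587: 652 = 1·587 + 65, 587 = 9·65 + 2, 65 = 32·2 + 1, 2 = 2·1 + 0.
Back-substituting, 1 = 65 − 32·2 = 65 − 32·(587 − 9·65) = −32·587 + 289·65 = −32·587 + 289·(652 − 1·587) = 289·652 − 321·587; that is, 652·289 + 587·(-321) = 1.
Times 3856: 652·1114384 + 587·(-1237776) = 3856, so (1114384, -1237776) solves it.
Shifting by a multiple of (587, −652) keeps it a solution: m = 1114384 − 1898·587 = 258, n = -1237776 + 1898·652 = -280.
Check: 652·258 + 587·(-280) = 168216 − 164360 = 3856. ✓

m = 258, n = -280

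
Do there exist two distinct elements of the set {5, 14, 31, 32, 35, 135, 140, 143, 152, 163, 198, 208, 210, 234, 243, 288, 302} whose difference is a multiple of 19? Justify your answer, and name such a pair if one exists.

No, no such pair exists.

Reduce each element modulo 19: 5↦5, 14↦14, 31↦12, 32↦13, 35↦16, 135↦2, 140↦7, 143↦10, 152↦0, 163↦11, 198↦8, 208↦18, 210↦1, 234↦6, 243↦15, 288↦3, 302↦17.
These 17 residues are pairwise different, hence no difference of two elements is divisible by 19.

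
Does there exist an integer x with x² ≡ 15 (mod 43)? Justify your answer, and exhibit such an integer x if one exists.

Take x = 12. Then 12² = 144 = 3·43 + 15, so 12² ≡ 15 (mod 43).

x = 12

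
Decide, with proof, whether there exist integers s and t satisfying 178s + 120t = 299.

No, no such integers exist.

Both 178 and 120 are divisible by gcd(178, 120) = 2, hence so is any combination 178s + 120t.
But 299 is not a multiple of 2 (it leaves remainder 1).
Hence no integers s, t satisfy the equation.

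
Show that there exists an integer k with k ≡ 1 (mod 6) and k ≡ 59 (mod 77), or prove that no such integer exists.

The moduli 6 and 77 are coprime, so by the Chinese Remainder Theorem a unique solution modulo 462 exists.
Any solution of the first congruence is k = 1 + 6t; substituting into the second, 6t ≡ 59 − 1 ≡ 58 (mod 77).
To invert 6 modulo 77: 77 = 12·6 + 5, 6 = 1·5 + 1, 5 = 5·1 + 0, and unwinding, 1 = 6 − 1·5 = 6 − (77 − 12·6) = −77 + 13·6. Thus 6⁻¹ ≡ 13 (mod 77).
Therefore t ≡ 13·58 = 754 ≡ 61 (mod 77).
Taking t = 61 gives k = 1 + 6·61 = 367.
Check: 367 mod 6 = 1, 367 mod 77 = 59. ✓

k = 367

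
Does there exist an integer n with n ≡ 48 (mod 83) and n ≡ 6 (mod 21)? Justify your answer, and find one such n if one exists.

n = 48

The moduli 83 and 21 are coprime, so by the Chinese Remainder Theorem a unique solution modulo 1743 exists.
Any solution of the first congruence is n = 48 + 83t; substituting into the second, 83t ≡ 6 − 48 ≡ 0 (mod 21).
83 ≡ 20 (mod 21), so this reads 20t ≡ 0 (mod 21). t = 0 satisfies this.
Taking t = 0 gives n = 48 + 83·0 = 48.
Indeed 48 ≡ 48 (mod 83) and 48 ≡ 6 (mod 21).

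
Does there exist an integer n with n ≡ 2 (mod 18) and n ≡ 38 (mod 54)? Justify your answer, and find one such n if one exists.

n = 38

Here gcd(18, 54) = 18, and both 2 and 38 leave remainder 2 mod 18, so the system is consistent.
The integers ≡ 2 (mod 18) are 2, 20, 38, …; their remainders mod 54 are 2, 20, 38, so n = 38 is the first that is ≡ 38 (mod 54).
Check: 38 mod 18 = 2, 38 mod 54 = 38. ✓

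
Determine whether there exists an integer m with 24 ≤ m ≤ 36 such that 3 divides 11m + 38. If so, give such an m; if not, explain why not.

m = 26

m = 26 works, since 11·26 + 38 = 324 = 108·3.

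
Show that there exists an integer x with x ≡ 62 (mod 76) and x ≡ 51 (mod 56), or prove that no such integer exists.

Reduce both congruences modulo 4, which divides 76 and 56: they say x ≡ 62 (mod 4) and x ≡ 51 (mod 4).
But 62 mod 4 = 2 while 51 mod 4 = 3, a contradiction.
So no integer satisfies both congruences.

No, no such integer exists.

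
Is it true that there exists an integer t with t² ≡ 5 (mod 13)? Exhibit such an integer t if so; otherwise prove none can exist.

Since (13 − t)² ≡ t² (mod 13), it suffices to square t = 0, 1, …, 6: the residues are 0, 1, 4, 9, 3, 12, 10.
The set of squares mod 13 is therefore {0, 1, 3, 4, 9, 10, 12}, which does not contain 5.
Hence no integer t has t² ≡ 5 (mod 13).

There is no such integer.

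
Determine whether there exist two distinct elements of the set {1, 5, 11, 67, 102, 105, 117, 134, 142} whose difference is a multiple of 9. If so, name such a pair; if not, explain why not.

No, no such pair exists.

Two integers differ by a multiple of 9 exactly when they have the same residue mod 9. The residues are 1↦1, 5↦5, 11↦2, 67↦4, 102↦3, 105↦6, 117↦0, 134↦8, 142↦7.
All 9 residues are distinct, so no two elements differ by a multiple of 9.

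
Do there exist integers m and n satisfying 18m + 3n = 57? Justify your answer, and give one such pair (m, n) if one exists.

gcd(18, 3) = 3, and 3 divides 57, so integer solutions exist.
Dividing through by 3 reduces the equation to 6m + 1n = 19.
The coefficient of n is 1, so setting m = 0 and n = 19 already solves it.
Indeed 18·0 + 3·19 = 0 + 57 = 57.

m = 0, n = 19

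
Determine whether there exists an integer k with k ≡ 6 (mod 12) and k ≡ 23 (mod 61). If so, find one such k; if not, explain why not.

k = 450

Since 12 and 61 share no common factor, CRT says the pair of congruences has a solution (unique mod 732).
Any solution of the first congruence is k = 6 + 12t; substituting into the second, 12t ≡ 23 − 6 ≡ 17 (mod 61).
Note 12·56 = 672 ≡ 1 (mod 61) (as 672 − 1 = 11·61), so 12⁻¹ ≡ 56.
Therefore t ≡ 56·17 = 952 ≡ 37 (mod 61).
Taking t = 37 gives k = 6 + 12·37 = 450.
Verify: 450 = 37·12 + 6 and 450 = 7·61 + 23. ✓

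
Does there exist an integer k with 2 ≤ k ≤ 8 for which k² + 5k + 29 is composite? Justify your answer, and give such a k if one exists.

k = 6

At k = 6: 6² + 5·6 + 29 = 95 = 5·19, which is composite.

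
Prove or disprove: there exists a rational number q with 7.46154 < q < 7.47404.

Multiplying by 15: 15·7.46154 = 111.92310 and 15·7.47404 = 112.11060, so the integer 112 lies strictly between them.
Dividing back, 7.46154 < 112/15 < 7.47404, and 112/15 is rational.

q = 112/15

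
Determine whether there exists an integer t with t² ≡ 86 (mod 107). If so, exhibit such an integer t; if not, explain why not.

t = 73

Take t = 73. Then 73² = 5329 = 49·107 + 86, so 73² ≡ 86 (mod 107).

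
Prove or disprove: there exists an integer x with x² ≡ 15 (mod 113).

x = 44 works: 44² = 1936, and 1936 − 15 = 1921 = 17·113.

x = 44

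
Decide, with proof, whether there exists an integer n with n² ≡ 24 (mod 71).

n = 33 works: 33² = 1089, and 1089 − 24 = 1065 = 15·71.

n = 33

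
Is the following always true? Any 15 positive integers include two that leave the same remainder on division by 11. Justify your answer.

Yes, this is always true.

There are exactly 11 possible remainders on division by 11.
With 15 integers and only 11 classes, the pigeonhole principle forces two of them, say a and b, into the same class.
So a and b have equal remainders mod 11, which is exactly what was to be shown.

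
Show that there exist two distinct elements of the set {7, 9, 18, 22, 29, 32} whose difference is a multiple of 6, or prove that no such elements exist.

No, no such pair exists.

Residues mod 6: 7↦1, 9↦3, 18↦0, 22↦4, 29↦5, 32↦2.
These 6 residues are pairwise different, hence no difference of two elements is divisible by 6.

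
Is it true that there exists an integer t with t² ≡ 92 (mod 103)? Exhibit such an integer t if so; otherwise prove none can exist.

t = 35 works: 35² = 1225, and 1225 − 92 = 1133 = 11·103.

t = 35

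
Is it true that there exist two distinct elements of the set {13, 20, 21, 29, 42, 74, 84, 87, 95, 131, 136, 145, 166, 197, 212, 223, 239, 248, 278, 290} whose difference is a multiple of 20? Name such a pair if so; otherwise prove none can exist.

There is no such pair.

Reduce each element modulo 20: 13↦13, 20↦0, 21↦1, 29↦9, 42↦2, 74↦14, 84↦4, 87↦7, 95↦15, 131↦11, 136↦16, 145↦5, 166↦6, 197↦17, 212↦12, 223↦3, 239↦19, 248↦8, 278↦18, 290↦10.
No residue repeats among the 20 elements, so no pair has difference ≡ 0 (mod 20).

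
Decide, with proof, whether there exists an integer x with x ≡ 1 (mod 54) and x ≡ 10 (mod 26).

No, no such integer exists.

Reduce both congruences modulo 2, which divides 54 and 26: they say x ≡ 1 (mod 2) and x ≡ 10 (mod 2).
These are incompatible: 1 − 10 = -9 is not divisible by 2.
Therefore no such x exists.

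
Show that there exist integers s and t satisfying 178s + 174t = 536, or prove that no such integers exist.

gcd(178, 174) = 2, and 2 divides 536, so integer solutions exist.
Dividing through by 2 reduces the equation to 89s + 87t = 268.
Dividing repeatedly: 89 = 1·87 + 2, 87 = 43·2 + 1, 2 = 2·1 + 0.
Working back up the chain: 1 = 87 − 43·2 = 87 − 43·(89 − 1·87) = −43·89 + 44·87. So 89·(-43) + 87·44 = 1.
Multiplying through by 268: s = (-43)·268 = -11524, t = 44·268 = 11792 is a solution.
Shifting by a multiple of (87, −89) keeps it a solution: s = -11524 + 133·87 = 47, t = 11792 − 133·89 = -45.
Indeed 178·47 + 174·(-45) = 8366 − 7830 = 536.

s = 47, t = -45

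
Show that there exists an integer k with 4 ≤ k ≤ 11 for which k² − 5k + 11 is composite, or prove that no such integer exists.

At k = 11: 11² − 5·11 + 11 = 77 = 7·11, which is composite.

k = 11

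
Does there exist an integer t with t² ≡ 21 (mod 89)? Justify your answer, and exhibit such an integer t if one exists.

Take t = 56. Then 56² = 3136 = 35·89 + 21, so 56² ≡ 21 (mod 89).

t = 56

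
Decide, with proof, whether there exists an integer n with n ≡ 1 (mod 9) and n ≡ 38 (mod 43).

gcd(9, 43) = 1, so the Chinese Remainder Theorem guarantees exactly one residue class mod 387 satisfying both.
Write n = 1 + 9t and require 1 + 9t ≡ 38 (mod 43), i.e. 9t ≡ 37 (mod 43).
To invert 9 modulo 43: 43 = 4·9 + 7, 9 = 1·7 + 2, 7 = 3·2 + 1, 2 = 2·1 + 0, and unwinding, 1 = 7 − 3·2 = 7 − 3·(9 − 1·7) = −3·9 + 4·7 = −3·9 + 4·(43 − 4·9) = 4·43 − 19·9. Thus 9⁻¹ ≡ -19 ≡ 24 (mod 43).
Multiplying by 24: t ≡ 24·37 = 888 ≡ 28 (mod 43).
Taking t = 28 gives n = 1 + 9·28 = 253.
Verify: 253 = 28·9 + 1 and 253 = 5·43 + 38. ✓

n = 253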